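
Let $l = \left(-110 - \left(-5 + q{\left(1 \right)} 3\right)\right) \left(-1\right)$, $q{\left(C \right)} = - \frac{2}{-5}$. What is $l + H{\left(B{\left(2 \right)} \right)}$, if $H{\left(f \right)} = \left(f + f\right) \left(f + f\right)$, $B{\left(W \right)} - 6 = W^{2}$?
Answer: $\frac{2531}{5} \approx 506.2$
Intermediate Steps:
$B{\left(W \right)} = 6 + W^{2}$
$q{\left(C \right)} = \frac{2}{5}$ ($q{\left(C \right)} = \left(-2\right) \left(- \frac{1}{5}\right) = \frac{2}{5}$)
$H{\left(f \right)} = 4 f^{2}$ ($H{\left(f \right)} = 2 f 2 f = 4 f^{2}$)
$l = \frac{531}{5}$ ($l = \left(-110 - \left(-5 + \frac{2}{5} \cdot 3\right)\right) \left(-1\right) = \left(-110 - \left(-5 + \frac{6}{5}\right)\right) \left(-1\right) = \left(-110 - - \frac{19}{5}\right) \left(-1\right) = \left(-110 + \frac{19}{5}\right) \left(-1\right) = \left(- \frac{531}{5}\right) \left(-1\right) = \frac{531}{5} \approx 106.2$)
$l + H{\left(B{\left(2 \right)} \right)} = \frac{531}{5} + 4 \left(6 + 2^{2}\right)^{2} = \frac{531}{5} + 4 \left(6 + 4\right)^{2} = \frac{531}{5} + 4 \cdot 10^{2} = \frac{531}{5} + 4 \cdot 100 = \frac{531}{5} + 400 = \frac{2531}{5}$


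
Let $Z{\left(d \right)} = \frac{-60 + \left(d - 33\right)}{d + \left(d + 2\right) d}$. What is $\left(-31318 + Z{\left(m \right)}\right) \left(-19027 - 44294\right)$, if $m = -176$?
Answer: $\frac{60381052384293}{30448} \approx 1.9831 \cdot 10^{9}$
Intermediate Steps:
$Z{\left(d \right)} = \frac{-93 + d}{d + d \left(2 + d\right)}$ ($Z{\left(d \right)} = \frac{-60 + \left(-33 + d\right)}{d + \left(2 + d\right) d} = \frac{-93 + d}{d + d \left(2 + d\right)}$)
$\left(-31318 + Z{\left(m \right)}\right) \left(-19027 - 44294\right) = \left(-31318 + \frac{-93 - 176}{\left(-176\right) \left(3 - 176\right)}\right) \left(-19027 - 44294\right) = \left(-31318 - \frac{1}{176} \frac{1}{-173} \left(-269\right)\right) \left(-63321\right) = \left(-31318 - \left(- \frac{1}{30448}\right) \left(-269\right)\right) \left(-63321\right) = \left(-31318 - \frac{269}{30448}\right) \left(-63321\right) = \left(- \frac{953570733}{30448}\right) \left(-63321\right) = \frac{60381052384293}{30448}$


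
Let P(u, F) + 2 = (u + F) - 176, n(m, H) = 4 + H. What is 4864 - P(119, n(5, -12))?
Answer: 4931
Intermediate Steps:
P(u, F) = -178 + F + u (P(u, F) = -2 + ((u + F) - 176) = -2 + ((F + u) - 176) = -2 + (-176 + F + u) = -178 + F + u)
4864 - P(119, n(5, -12)) = 4864 - (-178 + (4 - 12) + 119) = 4864 - (-178 - 8 + 119) = 4864 - 1*(-67) = 4864 + 67 = 4931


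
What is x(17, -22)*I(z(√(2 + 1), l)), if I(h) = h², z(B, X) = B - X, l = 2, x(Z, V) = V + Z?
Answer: -35 + 20*√3 ≈ -0.35898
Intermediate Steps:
x(17, -22)*I(z(√(2 + 1), l)) = (-22 + 17)*(√(2 + 1) - 1*2)² = -5*(√3 - 2)² = -5*(-2 + √3)²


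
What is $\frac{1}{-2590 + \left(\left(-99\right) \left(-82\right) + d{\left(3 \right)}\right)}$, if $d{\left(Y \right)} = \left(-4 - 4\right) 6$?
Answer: $\frac{1}{5480} \approx 0.00018248$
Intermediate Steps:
$d{\left(Y \right)} = -48$ ($d{\left(Y \right)} = \left(-8\right) 6 = -48$)
$\frac{1}{-2590 + \left(\left(-99\right) \left(-82\right) + d{\left(3 \right)}\right)} = \frac{1}{-2590 - -8070} = \frac{1}{-2590 + \left(8118 - 48\right)} = \frac{1}{-2590 + 8070} = \frac{1}{5480}$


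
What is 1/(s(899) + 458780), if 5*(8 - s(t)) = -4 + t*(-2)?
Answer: 5/2295742 ≈ 2.1779e-6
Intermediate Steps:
s(t) = 44/5 + 2*t/5 (s(t) = 8 - (-4 + t*(-2))/5 = 8 - (-4 - 2*t)/5 = 8 + (⅘ + 2*t/5) = 44/5 + 2*t/5)
1/(s(899) + 458780) = 1/((44/5 + (⅖)*899) + 458780) = 1/((44/5 + 1798/5) + 458780) = 1/(1842/5 + 458780) = 1/(2295742/5) = 5/2295742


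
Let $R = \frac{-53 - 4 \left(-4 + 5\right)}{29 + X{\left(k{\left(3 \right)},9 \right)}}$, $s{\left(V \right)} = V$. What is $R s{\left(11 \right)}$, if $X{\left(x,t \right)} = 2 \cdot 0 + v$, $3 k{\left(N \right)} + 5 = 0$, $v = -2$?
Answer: $- \frac{209}{9} \approx -23.222$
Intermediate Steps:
$k{\left(N \right)} = - \frac{5}{3}$ ($k{\left(N \right)} = - \frac{5}{3} + \frac{1}{3} \cdot 0 = - \frac{5}{3} + 0 = - \frac{5}{3}$)
$X{\left(x,t \right)} = -2$ ($X{\left(x,t \right)} = 2 \cdot 0 - 2 = 0 - 2 = -2$)
$R = - \frac{19}{9}$ ($R = \frac{-53 - 4 \left(-4 + 5\right)}{29 - 2} = \frac{-53 - 4}{27} = \left(-53 - 4\right) \frac{1}{27} = \left(-57\right) \frac{1}{27} = - \frac{19}{9} \approx -2.1111$)
$R s{\left(11 \right)} = \left(- \frac{19}{9}\right) 11 = - \frac{209}{9}$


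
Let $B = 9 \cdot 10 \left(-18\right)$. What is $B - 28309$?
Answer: $-29929$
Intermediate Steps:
$B = -1620$ ($B = 90 \left(-18\right) = -1620$)
$B - 28309 = -1620 - 28309 = -29929$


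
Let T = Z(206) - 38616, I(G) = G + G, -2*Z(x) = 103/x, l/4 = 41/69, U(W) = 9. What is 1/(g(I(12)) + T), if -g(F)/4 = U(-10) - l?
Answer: -276/10665397 ≈ -2.5878e-5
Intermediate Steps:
l = 164/69 (l = 4*(41/69) = 164/69 ≈ 2.3768)
Z(x) = -103/(2*x)
I(G) = 2*G
g(F) = -1828/69 (g(F) = -4*(9 - 1*164/69) = -4*(9 - 164/69) = -4*457/69 = -1828/69)
T = -154465/4 (T = -103/2/206 - 38616 = -103/2*1/206 - 38616 = -¼ - 38616 = -154465/4 ≈ -38616.)
1/(g(I(12)) + T) = 1/(-1828/69 - 154465/4) = 1/(-10665397/276) = -276/10665397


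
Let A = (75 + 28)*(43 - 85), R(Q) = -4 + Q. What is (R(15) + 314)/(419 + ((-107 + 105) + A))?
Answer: -325/3909 ≈ -0.083141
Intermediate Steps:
A = -4326 (A = 103*(-42) = -4326)
(R(15) + 314)/(419 + ((-107 + 105) + A)) = ((-4 + 15) + 314)/(419 + ((-107 + 105) - 4326)) = (11 + 314)/(419 + (-2 - 4326)) = 325/(419 - 4328) = 325/(-3909) = 325*(-1/3909) = -325/3909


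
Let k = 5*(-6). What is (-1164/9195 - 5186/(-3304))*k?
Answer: -21919707/506338 ≈ -43.291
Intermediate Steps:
k = -30
(-1164/9195 - 5186/(-3304))*k = (-1164/9195 - 5186/(-3304))*(-30) = (-1164*1/9195 - 5186*(-1/3304))*(-30) = (-388/3065 + 2593/1652)*(-30) = (7306569/5063380)*(-30) = -21919707/506338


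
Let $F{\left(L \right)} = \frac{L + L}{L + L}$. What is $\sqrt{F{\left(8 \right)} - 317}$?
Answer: $2 i \sqrt{79} \approx 17.776 i$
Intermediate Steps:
$F{\left(L \right)} = 1$ ($F{\left(L \right)} = \frac{2 L}{2 L} = 2 L \frac{1}{2 L} = 1$)
$\sqrt{F{\left(8 \right)} - 317} = \sqrt{1 - 317} = \sqrt{-316} = 2 i \sqrt{79}$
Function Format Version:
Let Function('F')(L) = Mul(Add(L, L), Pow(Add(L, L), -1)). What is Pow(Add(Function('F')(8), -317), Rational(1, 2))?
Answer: Mul(2, I, Pow(79, Rational(1, 2))) ≈ Mul(17.776, I)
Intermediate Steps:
Function('F')(L) = 1 (Function('F')(L) = Mul(Mul(2, L), Pow(Mul(2, L), -1)) = Mul(Mul(2, L), Mul(Rational(1, 2), Pow(L, -1))) = 1)
Pow(Add(Function('F')(8), -317), Rational(1, 2)) = Pow(Add(1, -317), Rational(1, 2)) = Pow(-316, Rational(1, 2)) = Mul(2, I, Pow(79, Rational(1, 2)))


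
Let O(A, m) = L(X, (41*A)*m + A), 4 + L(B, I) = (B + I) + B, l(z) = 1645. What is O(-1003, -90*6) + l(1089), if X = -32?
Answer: 22206994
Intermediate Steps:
L(B, I) = -4 + I + 2*B (L(B, I) = -4 + ((B + I) + B) = -4 + (I + 2*B) = -4 + I + 2*B)
O(A, m) = -68 + A + 41*A*m (O(A, m) = -4 + ((41*A)*m + A) + 2*(-32) = -4 + (41*A*m + A) - 64 = -4 + (A + 41*A*m) - 64 = -68 + A + 41*A*m)
O(-1003, -90*6) + l(1089) = (-68 - 1003*(1 + 41*(-90*6))) + 1645 = (-68 - 1003*(1 + 41*(-540))) + 1645 = (-68 - 1003*(1 - 22140)) + 1645 = (-68 - 1003*(-22139)) + 1645 = (-68 + 22205417) + 1645 = 22205349 + 1645 = 22206994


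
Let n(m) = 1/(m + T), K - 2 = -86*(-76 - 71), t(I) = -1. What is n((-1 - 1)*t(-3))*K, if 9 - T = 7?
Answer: 3161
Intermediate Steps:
T = 2 (T = 9 - 1*7 = 9 - 7 = 2)
K = 12644 (K = 2 - 86*(-76 - 71) = 2 - 86*(-147) = 2 + 12642 = 12644)
n(m) = 1/(2 + m) (n(m) = 1/(m + 2) = 1/(2 + m))
n((-1 - 1)*t(-3))*K = 12644/(2 + (-1 - 1)*(-1)) = 12644/(2 - 2*(-1)) = 12644/(2 + 2) = 12644/4 = (1/4)*12644 = 3161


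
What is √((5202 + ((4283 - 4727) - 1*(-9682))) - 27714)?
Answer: I*√13274 ≈ 115.21*I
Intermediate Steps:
√((5202 + ((4283 - 4727) - 1*(-9682))) - 27714) = √((5202 + (-444 + 9682)) - 27714) = √((5202 + 9238) - 27714) = √(14440 - 27714) = √(-13274) = I*√13274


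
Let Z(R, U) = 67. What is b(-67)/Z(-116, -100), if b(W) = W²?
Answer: 67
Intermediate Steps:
b(-67)/Z(-116, -100) = (-67)²/67 = 4489*(1/67) = 67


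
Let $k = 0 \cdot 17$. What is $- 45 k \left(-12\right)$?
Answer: $0$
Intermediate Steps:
$k = 0$
$- 45 k \left(-12\right) = \left(-45\right) 0 \left(-12\right) = 0 \left(-12\right) = 0$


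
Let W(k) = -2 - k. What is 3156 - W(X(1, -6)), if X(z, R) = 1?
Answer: 3159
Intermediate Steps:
3156 - W(X(1, -6)) = 3156 - (-2 - 1*1) = 3156 - (-2 - 1) = 3156 - 1*(-3) = 3156 + 3 = 3159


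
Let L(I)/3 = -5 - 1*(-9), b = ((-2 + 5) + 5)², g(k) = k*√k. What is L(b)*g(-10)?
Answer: -120*I*√10 ≈ -379.47*I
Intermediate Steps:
g(k) = k^(3/2)
b = 64 (b = (3 + 5)² = 8² = 64)
L(I) = 12 (L(I) = 3*(-5 - 1*(-9)) = 3*(-5 + 9) = 3*4 = 12)
L(b)*g(-10) = 12*(-10)^(3/2) = 12*(-10*I*√10) = -120*I*√10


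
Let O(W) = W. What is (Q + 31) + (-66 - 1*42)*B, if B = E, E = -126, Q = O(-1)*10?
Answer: 13629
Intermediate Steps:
Q = -10 (Q = -1*10 = -10)
B = -126
(Q + 31) + (-66 - 1*42)*B = (-10 + 31) + (-66 - 1*42)*(-126) = 21 + (-66 - 42)*(-126) = 21 - 108*(-126) = 21 + 13608 = 13629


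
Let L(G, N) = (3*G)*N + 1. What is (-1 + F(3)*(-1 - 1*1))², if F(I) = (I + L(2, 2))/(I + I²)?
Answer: 121/9 ≈ 13.444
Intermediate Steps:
L(G, N) = 1 + 3*G*N (L(G, N) = 3*G*N + 1 = 1 + 3*G*N)
F(I) = (13 + I)/(I + I²) (F(I) = (I + (1 + 3*2*2))/(I + I²) = (I + (1 + 12))/(I + I²) = (I + 13)/(I + I²) = (13 + I)/(I + I²))
(-1 + F(3)*(-1 - 1*1))² = (-1 + ((13 + 3)/(3*(1 + 3)))*(-1 - 1*1))² = (-1 + ((⅓)*16/4)*(-1 - 1))² = (-1 + ((⅓)*(¼)*16)*(-2))² = (-1 + (4/3)*(-2))² = (-1 - 8/3)² = (-11/3)² = 121/9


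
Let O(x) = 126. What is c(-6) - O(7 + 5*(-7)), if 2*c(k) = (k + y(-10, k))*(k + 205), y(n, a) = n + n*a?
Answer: 4252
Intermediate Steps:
y(n, a) = n + a*n
c(k) = (-10 - 9*k)*(205 + k)/2 (c(k) = ((k - 10*(1 + k))*(k + 205))/2 = ((k + (-10 - 10*k))*(205 + k))/2 = ((-10 - 9*k)*(205 + k))/2 = (-10 - 9*k)*(205 + k)/2)
c(-6) - O(7 + 5*(-7)) = (-1025 - 1855/2*(-6) - 9/2*(-6)²) - 1*126 = (-1025 + 5565 - 9/2*36) - 126 = (-1025 + 5565 - 162) - 126 = 4378 - 126 = 4252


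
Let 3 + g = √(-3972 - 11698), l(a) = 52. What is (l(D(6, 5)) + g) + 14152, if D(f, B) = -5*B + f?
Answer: 14201 + I*√15670 ≈ 14201.0 + 125.18*I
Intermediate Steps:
D(f, B) = f - 5*B
g = -3 + I*√15670 (g = -3 + √(-3972 - 11698) = -3 + √(-15670) = -3 + I*√15670 ≈ -3.0 + 125.18*I)
(l(D(6, 5)) + g) + 14152 = (52 + (-3 + I*√15670)) + 14152 = (49 + I*√15670) + 14152 = 14201 + I*√15670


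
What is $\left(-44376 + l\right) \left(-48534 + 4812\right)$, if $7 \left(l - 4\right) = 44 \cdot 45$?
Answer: $1927665504$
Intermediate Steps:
$l = \frac{2008}{7}$ ($l = 4 + \frac{44 \cdot 45}{7} = 4 + \frac{1}{7} \cdot 1980 = 4 + \frac{1980}{7} = \frac{2008}{7} \approx 286.86$)
$\left(-44376 + l\right) \left(-48534 + 4812\right) = \left(-44376 + \frac{2008}{7}\right) \left(-48534 + 4812\right) = \left(- \frac{308624}{7}\right) \left(-43722\right) = 1927665504$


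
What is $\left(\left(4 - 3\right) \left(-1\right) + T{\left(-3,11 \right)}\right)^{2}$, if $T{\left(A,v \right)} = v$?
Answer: $100$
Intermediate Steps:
$\left(\left(4 - 3\right) \left(-1\right) + T{\left(-3,11 \right)}\right)^{2} = \left(\left(4 - 3\right) \left(-1\right) + 11\right)^{2} = \left(1 \left(-1\right) + 11\right)^{2} = \left(-1 + 11\right)^{2} = 10^{2} = 100$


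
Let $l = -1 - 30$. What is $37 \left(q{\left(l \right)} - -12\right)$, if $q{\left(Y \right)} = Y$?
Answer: $-703$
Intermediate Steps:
$l = -31$ ($l = -1 - 30 = -31$)
$37 \left(q{\left(l \right)} - -12\right) = 37 \left(-31 - -12\right) = 37 \left(-31 + 12\right) = 37 \left(-19\right) = -703$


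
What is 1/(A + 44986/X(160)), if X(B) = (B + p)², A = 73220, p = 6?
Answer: 166/12154791 ≈ 1.3657e-5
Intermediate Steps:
X(B) = (6 + B)² (X(B) = (B + 6)² = (6 + B)²)
1/(A + 44986/X(160)) = 1/(73220 + 44986/((6 + 160)²)) = 1/(73220 + 44986/(166²)) = 1/(73220 + 44986/27556) = 1/(73220 + 44986*(1/27556)) = 1/(73220 + 271/166) = 1/(12154791/166) = 166/12154791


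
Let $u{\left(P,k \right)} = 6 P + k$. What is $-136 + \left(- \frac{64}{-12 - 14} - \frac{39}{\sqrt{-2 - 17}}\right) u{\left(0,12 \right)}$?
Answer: $- \frac{1384}{13} + \frac{468 i \sqrt{19}}{19} \approx -106.46 + 107.37 i$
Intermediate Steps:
$u{\left(P,k \right)} = k + 6 P$
$-136 + \left(- \frac{64}{-12 - 14} - \frac{39}{\sqrt{-2 - 17}}\right) u{\left(0,12 \right)} = -136 + \left(- \frac{64}{-12 - 14} - \frac{39}{\sqrt{-2 - 17}}\right) \left(12 + 6 \cdot 0\right) = -136 + \left(- \frac{64}{-26} - \frac{39}{\sqrt{-19}}\right) \left(12 + 0\right) = -136 + \left(\left(-64\right) \left(- \frac{1}{26}\right) - \frac{39}{i \sqrt{19}}\right) 12 = -136 + \left(\frac{32}{13} - 39 \left(- \frac{i \sqrt{19}}{19}\right)\right) 12 = -136 + \left(\frac{32}{13} + \frac{39 i \sqrt{19}}{19}\right) 12 = -136 + \left(\frac{384}{13} + \frac{468 i \sqrt{19}}{19}\right) = - \frac{1384}{13} + \frac{468 i \sqrt{19}}{19}$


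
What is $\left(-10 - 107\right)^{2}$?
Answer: $13689$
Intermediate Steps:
$\left(-10 - 107\right)^{2} = \left(-117\right)^{2} = 13689$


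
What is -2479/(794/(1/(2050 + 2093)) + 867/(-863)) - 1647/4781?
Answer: -4685853640150/13572656015499 ≈ -0.34524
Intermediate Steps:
-2479/(794/(1/(2050 + 2093)) + 867/(-863)) - 1647/4781 = -2479/(794/(1/4143) + 867*(-1/863)) - 1647*1/4781 = -2479/(794/(1/4143) - 867/863) - 1647/4781 = -2479/(794*4143 - 867/863) - 1647/4781 = -2479/(3289542 - 867/863) - 1647/4781 = -2479/2838873879/863 - 1647/4781 = -2479*863/2838873879 - 1647/4781 = -2139377/2838873879 - 1647/4781 = -4685853640150/13572656015499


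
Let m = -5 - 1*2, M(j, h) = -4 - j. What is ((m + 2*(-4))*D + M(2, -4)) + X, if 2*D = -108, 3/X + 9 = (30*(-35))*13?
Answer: 3660611/4553 ≈ 804.00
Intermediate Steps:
m = -7 (m = -5 - 2 = -7)
X = -1/4553 (X = 3/(-9 + (30*(-35))*13) = 3/(-9 - 1050*13) = 3/(-9 - 13650) = 3/(-13659) = 3*(-1/13659) = -1/4553 ≈ -0.00021964)
D = -54 (D = (1/2)*(-108) = -54)
((m + 2*(-4))*D + M(2, -4)) + X = ((-7 + 2*(-4))*(-54) + (-4 - 1*2)) - 1/4553 = ((-7 - 8)*(-54) + (-4 - 2)) - 1/4553 = (-15*(-54) - 6) - 1/4553 = (810 - 6) - 1/4553 = 804 - 1/4553 = 3660611/4553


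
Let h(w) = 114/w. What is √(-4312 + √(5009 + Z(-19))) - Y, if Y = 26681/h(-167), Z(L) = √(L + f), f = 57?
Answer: 4455727/114 + √(-4312 + √(5009 + √38)) ≈ 39085.0 + 65.124*I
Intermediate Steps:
Z(L) = √(57 + L) (Z(L) = √(L + 57) = √(57 + L))
Y = -4455727/114 (Y = 26681/((114/(-167))) = 26681/((114*(-1/167))) = 26681/(-114/167) = 26681*(-167/114) = -4455727/114 ≈ -39085.)
√(-4312 + √(5009 + Z(-19))) - Y = √(-4312 + √(5009 + √(57 - 19))) - 1*(-4455727/114) = √(-4312 + √(5009 + √38)) + 4455727/114 = 4455727/114 + √(-4312 + √(5009 + √38))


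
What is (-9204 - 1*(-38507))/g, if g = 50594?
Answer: 29303/50594 ≈ 0.57918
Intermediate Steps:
(-9204 - 1*(-38507))/g = (-9204 - 1*(-38507))/50594 = (-9204 + 38507)*(1/50594) = 29303*(1/50594) = 29303/50594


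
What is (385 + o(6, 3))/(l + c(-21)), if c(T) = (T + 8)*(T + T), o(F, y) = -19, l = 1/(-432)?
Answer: 158112/235871 ≈ 0.67033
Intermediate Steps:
l = -1/432 ≈ -0.0023148
c(T) = 2*T*(8 + T) (c(T) = (8 + T)*(2*T) = 2*T*(8 + T))
(385 + o(6, 3))/(l + c(-21)) = (385 - 19)/(-1/432 + 2*(-21)*(8 - 21)) = 366/(-1/432 + 2*(-21)*(-13)) = 366/(-1/432 + 546) = 366/(235871/432) = 366*(432/235871) = 158112/235871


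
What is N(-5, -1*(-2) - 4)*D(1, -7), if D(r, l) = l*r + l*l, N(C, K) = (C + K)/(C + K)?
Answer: 42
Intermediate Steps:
N(C, K) = 1
D(r, l) = l**2 + l*r (D(r, l) = l*r + l**2 = l**2 + l*r)
N(-5, -1*(-2) - 4)*D(1, -7) = 1*(-7*(-7 + 1)) = 1*(-7*(-6)) = 1*42 = 42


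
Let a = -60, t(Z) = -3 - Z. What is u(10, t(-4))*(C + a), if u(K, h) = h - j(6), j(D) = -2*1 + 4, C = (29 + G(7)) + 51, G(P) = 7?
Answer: -27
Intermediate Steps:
C = 87 (C = (29 + 7) + 51 = 36 + 51 = 87)
j(D) = 2 (j(D) = -2 + 4 = 2)
u(K, h) = -2 + h (u(K, h) = h - 1*2 = h - 2 = -2 + h)
u(10, t(-4))*(C + a) = (-2 + (-3 - 1*(-4)))*(87 - 60) = (-2 + (-3 + 4))*27 = (-2 + 1)*27 = -1*27 = -27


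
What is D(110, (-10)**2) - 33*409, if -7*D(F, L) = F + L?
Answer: -13527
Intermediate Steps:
D(F, L) = -F/7 - L/7 (D(F, L) = -(F + L)/7 = -F/7 - L/7)
D(110, (-10)**2) - 33*409 = (-1/7*110 - 1/7*(-10)**2) - 33*409 = (-110/7 - 1/7*100) - 1*13497 = (-110/7 - 100/7) - 13497 = -30 - 13497 = -13527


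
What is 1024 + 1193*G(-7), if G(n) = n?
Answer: -7327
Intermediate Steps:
1024 + 1193*G(-7) = 1024 + 1193*(-7) = 1024 - 8351 = -7327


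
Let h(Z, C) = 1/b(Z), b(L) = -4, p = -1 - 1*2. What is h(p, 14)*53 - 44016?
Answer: -176117/4 ≈ -44029.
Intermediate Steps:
p = -3 (p = -1 - 2 = -3)
h(Z, C) = -¼ (h(Z, C) = 1/(-4) = -¼)
h(p, 14)*53 - 44016 = -¼*53 - 44016 = -53/4 - 44016 = -176117/4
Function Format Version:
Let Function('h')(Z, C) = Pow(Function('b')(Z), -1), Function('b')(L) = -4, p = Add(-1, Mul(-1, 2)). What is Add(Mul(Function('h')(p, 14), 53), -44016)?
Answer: Rational(-176117, 4) ≈ -44029.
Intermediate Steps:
p = -3 (p = Add(-1, -2) = -3)
Function('h')(Z, C) = Rational(-1, 4) (Function('h')(Z, C) = Pow(-4, -1) = Rational(-1, 4))
Add(Mul(Function('h')(p, 14), 53), -44016) = Add(Mul(Rational(-1, 4), 53), -44016) = Add(Rational(-53, 4), -44016) = Rational(-176117, 4)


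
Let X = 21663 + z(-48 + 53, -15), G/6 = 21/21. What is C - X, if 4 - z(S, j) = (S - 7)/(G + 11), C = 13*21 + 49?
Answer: -362867/17 ≈ -21345.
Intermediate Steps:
G = 6 (G = 6*(21/21) = 6*(21*(1/21)) = 6*1 = 6)
C = 322 (C = 273 + 49 = 322)
z(S, j) = 75/17 - S/17 (z(S, j) = 4 - (S - 7)/(6 + 11) = 4 - (-7 + S)/17 = 4 - (-7/17 + S/17) = 4 + (7/17 - S/17) = 75/17 - S/17)
X = 368341/17 (X = 21663 + (75/17 - (-48 + 53)/17) = 21663 + (75/17 - 1/17*5) = 21663 + (75/17 - 5/17) = 21663 + 70/17 = 368341/17 ≈ 21667.)
C - X = 322 - 1*368341/17 = 322 - 368341/17 = -362867/17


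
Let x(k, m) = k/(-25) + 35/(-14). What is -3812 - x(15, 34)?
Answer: -38089/10 ≈ -3808.9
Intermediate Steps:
x(k, m) = -5/2 - k/25 (x(k, m) = k*(-1/25) + 35*(-1/14) = -k/25 - 5/2 = -5/2 - k/25)
-3812 - x(15, 34) = -3812 - (-5/2 - 1/25*15) = -3812 - (-5/2 - 3/5) = -3812 - 1*(-31/10) = -3812 + 31/10 = -38089/10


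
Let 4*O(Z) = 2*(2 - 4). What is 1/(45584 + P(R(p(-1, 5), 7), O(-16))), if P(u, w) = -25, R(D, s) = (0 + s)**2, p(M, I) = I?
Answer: 1/45559 ≈ 2.1950e-5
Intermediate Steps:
R(D, s) = s**2
O(Z) = -1 (O(Z) = (2*(2 - 4))/4 = (2*(-2))/4 = (1/4)*(-4) = -1)
1/(45584 + P(R(p(-1, 5), 7), O(-16))) = 1/(45584 - 25) = 1/45559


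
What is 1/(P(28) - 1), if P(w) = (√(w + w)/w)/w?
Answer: -10976/10975 - 28*√14/10975 ≈ -1.0096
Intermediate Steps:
P(w) = √2/w^(3/2) (P(w) = (√(2*w)/w)/w = ((√2*√w)/w)/w = (√2/√w)/w = √2/w^(3/2))
1/(P(28) - 1) = 1/(√2/28^(3/2) - 1) = 1/(√2*(√7/392) - 1) = 1/(√14/392 - 1) = 1/(-1 + √14/392)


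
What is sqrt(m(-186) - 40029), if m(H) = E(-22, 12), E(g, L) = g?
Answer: 11*I*sqrt(331) ≈ 200.13*I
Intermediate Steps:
m(H) = -22
sqrt(m(-186) - 40029) = sqrt(-22 - 40029) = sqrt(-40051) = 11*I*sqrt(331)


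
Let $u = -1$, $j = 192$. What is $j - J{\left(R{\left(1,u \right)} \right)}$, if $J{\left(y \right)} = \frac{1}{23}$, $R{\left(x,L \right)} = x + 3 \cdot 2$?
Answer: $\frac{4415}{23} \approx 191.96$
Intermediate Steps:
$R{\left(x,L \right)} = 6 + x$ ($R{\left(x,L \right)} = x + 6 = 6 + x$)
$J{\left(y \right)} = \frac{1}{23}$
$j - J{\left(R{\left(1,u \right)} \right)} = 192 - \frac{1}{23} = \frac{4415}{23}$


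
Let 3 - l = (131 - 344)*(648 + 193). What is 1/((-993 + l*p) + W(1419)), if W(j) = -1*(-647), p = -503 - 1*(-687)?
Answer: 1/32960678 ≈ 3.0339e-8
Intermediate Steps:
p = 184 (p = -503 + 687 = 184)
l = 179136 (l = 3 - (131 - 344)*(648 + 193) = 3 - (-213)*841 = 3 - 1*(-179133) = 3 + 179133 = 179136)
W(j) = 647
1/((-993 + l*p) + W(1419)) = 1/((-993 + 179136*184) + 647) = 1/((-993 + 32961024) + 647) = 1/(32960031 + 647) = 1/32960678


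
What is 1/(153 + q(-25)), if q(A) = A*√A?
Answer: 153/39034 + 125*I/39034 ≈ 0.0039197 + 0.0032023*I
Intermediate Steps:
q(A) = A^(3/2)
1/(153 + q(-25)) = 1/(153 + (-25)^(3/2)) = 1/(153 - 125*I) = (153 + 125*I)/39034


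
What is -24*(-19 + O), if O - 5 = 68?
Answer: -1296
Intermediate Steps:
O = 73 (O = 5 + 68 = 73)
-24*(-19 + O) = -24*(-19 + 73) = -24*54 = -1296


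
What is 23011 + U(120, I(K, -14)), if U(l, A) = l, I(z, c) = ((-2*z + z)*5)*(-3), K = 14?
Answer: 23131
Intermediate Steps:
I(z, c) = 15*z (I(z, c) = (-z*5)*(-3) = -5*z*(-3) = 15*z)
23011 + U(120, I(K, -14)) = 23011 + 120 = 23131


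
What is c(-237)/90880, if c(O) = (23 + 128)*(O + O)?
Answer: -35787/45440 ≈ -0.78757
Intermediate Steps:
c(O) = 302*O (c(O) = 151*(2*O) = 302*O)
c(-237)/90880 = (302*(-237))/90880 = -71574*1/90880 = -35787/45440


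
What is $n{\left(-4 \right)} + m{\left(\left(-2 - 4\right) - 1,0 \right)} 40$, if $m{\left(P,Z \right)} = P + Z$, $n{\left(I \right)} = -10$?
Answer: $-290$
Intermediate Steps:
$n{\left(-4 \right)} + m{\left(\left(-2 - 4\right) - 1,0 \right)} 40 = -10 + \left(\left(\left(-2 - 4\right) - 1\right) + 0\right) 40 = -10 + \left(\left(-6 - 1\right) + 0\right) 40 = -10 + \left(-7 + 0\right) 40 = -10 - 280 = -290$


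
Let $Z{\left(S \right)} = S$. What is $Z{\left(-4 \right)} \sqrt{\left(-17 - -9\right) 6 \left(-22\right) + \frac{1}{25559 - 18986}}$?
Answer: $- \frac{4 \sqrt{45623777997}}{6573} \approx -129.98$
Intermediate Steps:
$Z{\left(-4 \right)} \sqrt{\left(-17 - -9\right) 6 \left(-22\right) + \frac{1}{25559 - 18986}} = - 4 \sqrt{\left(-17 - -9\right) 6 \left(-22\right) + \frac{1}{25559 - 18986}} = - 4 \sqrt{\left(-17 + 9\right) 6 \left(-22\right) + \frac{1}{6573}} = - 4 \sqrt{\left(-8\right) 6 \left(-22\right) + \frac{1}{6573}} = - 4 \sqrt{\left(-48\right) \left(-22\right) + \frac{1}{6573}} = - 4 \sqrt{1056 + \frac{1}{6573}} = - 4 \sqrt{\frac{6941089}{6573}} = - 4 \frac{\sqrt{45623777997}}{6573} = - \frac{4 \sqrt{45623777997}}{6573}$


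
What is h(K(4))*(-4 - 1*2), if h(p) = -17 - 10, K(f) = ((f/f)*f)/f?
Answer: 162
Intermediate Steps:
K(f) = 1 (K(f) = (1*f)/f = f/f = 1)
h(p) = -27
h(K(4))*(-4 - 1*2) = -27*(-4 - 1*2) = -27*(-4 - 2) = -27*(-6) = 162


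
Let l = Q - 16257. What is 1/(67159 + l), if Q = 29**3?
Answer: 1/75291 ≈ 1.3282e-5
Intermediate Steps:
Q = 24389
l = 8132 (l = 24389 - 16257 = 8132)
1/(67159 + l) = 1/(67159 + 8132) = 1/75291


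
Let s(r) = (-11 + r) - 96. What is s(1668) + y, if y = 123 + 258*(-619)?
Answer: -158018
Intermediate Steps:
s(r) = -107 + r
y = -159579 (y = 123 - 159702 = -159579)
s(1668) + y = (-107 + 1668) - 159579 = 1561 - 159579 = -158018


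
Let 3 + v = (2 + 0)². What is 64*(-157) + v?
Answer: -10047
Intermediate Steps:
v = 1 (v = -3 + (2 + 0)² = -3 + 2² = -3 + 4 = 1)
64*(-157) + v = 64*(-157) + 1 = -10048 + 1 = -10047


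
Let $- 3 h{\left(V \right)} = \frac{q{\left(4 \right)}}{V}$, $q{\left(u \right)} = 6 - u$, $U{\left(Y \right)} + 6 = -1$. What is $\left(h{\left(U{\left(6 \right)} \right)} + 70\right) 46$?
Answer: $\frac{67712}{21} \approx 3224.4$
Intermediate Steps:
$U{\left(Y \right)} = -7$ ($U{\left(Y \right)} = -6 - 1 = -7$)
$h{\left(V \right)} = - \frac{2}{3 V}$ ($h{\left(V \right)} = - \frac{\left(6 - 4\right) \frac{1}{V}}{3} = - \frac{2 \frac{1}{V}}{3} = - \frac{2}{3 V}$)
$\left(h{\left(U{\left(6 \right)} \right)} + 70\right) 46 = \left(- \frac{2}{3 \left(-7\right)} + 70\right) 46 = \left(\left(- \frac{2}{3}\right) \left(- \frac{1}{7}\right) + 70\right) 46 = \left(\frac{2}{21} + 70\right) 46 = \frac{1472}{21} \cdot 46 = \frac{67712}{21}$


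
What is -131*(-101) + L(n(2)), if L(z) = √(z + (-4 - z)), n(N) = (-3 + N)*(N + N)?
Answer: 13231 + 2*I ≈ 13231.0 + 2.0*I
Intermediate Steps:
n(N) = 2*N*(-3 + N) (n(N) = (-3 + N)*(2*N) = 2*N*(-3 + N))
L(z) = 2*I (L(z) = √(-4) = 2*I)
-131*(-101) + L(n(2)) = -131*(-101) + 2*I = 13231 + 2*I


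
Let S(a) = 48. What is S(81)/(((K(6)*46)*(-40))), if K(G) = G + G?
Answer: -1/460 ≈ -0.0021739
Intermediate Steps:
K(G) = 2*G
S(81)/(((K(6)*46)*(-40))) = 48/((((2*6)*46)*(-40))) = 48/(((12*46)*(-40))) = 48/((552*(-40))) = 48/(-22080) = 48*(-1/22080) = -1/460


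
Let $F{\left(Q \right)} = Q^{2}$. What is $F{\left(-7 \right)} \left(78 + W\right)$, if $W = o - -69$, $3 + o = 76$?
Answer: $10780$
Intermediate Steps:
$o = 73$ ($o = -3 + 76 = 73$)
$W = 142$ ($W = 73 - -69 = 73 + 69 = 142$)
$F{\left(-7 \right)} \left(78 + W\right) = \left(-7\right)^{2} \left(78 + 142\right) = 49 \cdot 220 = 10780$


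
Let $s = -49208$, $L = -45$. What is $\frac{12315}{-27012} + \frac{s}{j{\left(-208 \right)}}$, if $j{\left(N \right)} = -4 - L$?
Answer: $- \frac{443237137}{369164} \approx -1200.7$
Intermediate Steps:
$j{\left(N \right)} = 41$ ($j{\left(N \right)} = -4 - -45 = -4 + 45 = 41$)
$\frac{12315}{-27012} + \frac{s}{j{\left(-208 \right)}} = \frac{12315}{-27012} - \frac{49208}{41} = 12315 \left(- \frac{1}{27012}\right) - \frac{49208}{41} = - \frac{4105}{9004} - \frac{49208}{41} = - \frac{443237137}{369164}$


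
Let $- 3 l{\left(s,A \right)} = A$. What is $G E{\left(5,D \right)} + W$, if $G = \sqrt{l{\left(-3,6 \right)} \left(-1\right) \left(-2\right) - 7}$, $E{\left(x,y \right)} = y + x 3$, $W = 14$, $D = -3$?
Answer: $14 + 12 i \sqrt{11} \approx 14.0 + 39.799 i$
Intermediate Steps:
$l{\left(s,A \right)} = - \frac{A}{3}$
$E{\left(x,y \right)} = y + 3 x$
$G = i \sqrt{11}$ ($G = \sqrt{\left(- \frac{1}{3}\right) 6 \left(-1\right) \left(-2\right) - 7} = \sqrt{\left(-2\right) \left(-1\right) \left(-2\right) - 7} = \sqrt{2 \left(-2\right) - 7} = \sqrt{-4 - 7} = \sqrt{-11} = i \sqrt{11} \approx 3.3166 i$)
$G E{\left(5,D \right)} + W = i \sqrt{11} \left(-3 + 3 \cdot 5\right) + 14 = i \sqrt{11} \left(-3 + 15\right) + 14 = i \sqrt{11} \cdot 12 + 14 = 12 i \sqrt{11} + 14 = 14 + 12 i \sqrt{11}$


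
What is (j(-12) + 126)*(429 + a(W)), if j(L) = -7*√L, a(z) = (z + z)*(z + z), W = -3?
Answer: 58590 - 6510*I*√3 ≈ 58590.0 - 11276.0*I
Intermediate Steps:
a(z) = 4*z² (a(z) = (2*z)*(2*z) = 4*z²)
(j(-12) + 126)*(429 + a(W)) = (-14*I*√3 + 126)*(429 + 4*(-3)²) = (-14*I*√3 + 126)*(429 + 4*9) = (-14*I*√3 + 126)*(429 + 36) = (126 - 14*I*√3)*465 = 58590 - 6510*I*√3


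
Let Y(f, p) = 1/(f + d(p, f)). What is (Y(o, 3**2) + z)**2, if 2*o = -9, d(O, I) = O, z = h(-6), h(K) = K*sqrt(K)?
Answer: -17492/81 - 8*I*sqrt(6)/3 ≈ -215.95 - 6.532*I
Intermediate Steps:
h(K) = K**(3/2)
z = -6*I*sqrt(6) (z = (-6)**(3/2) = -6*I*sqrt(6) ≈ -14.697*I)
o = -9/2 (o = (1/2)*(-9) = -9/2 ≈ -4.5000)
Y(f, p) = 1/(f + p)
(Y(o, 3**2) + z)**2 = (1/(-9/2 + 3**2) - 6*I*sqrt(6))**2 = (1/(-9/2 + 9) - 6*I*sqrt(6))**2 = (1/(9/2) - 6*I*sqrt(6))**2 = (2/9 - 6*I*sqrt(6))**2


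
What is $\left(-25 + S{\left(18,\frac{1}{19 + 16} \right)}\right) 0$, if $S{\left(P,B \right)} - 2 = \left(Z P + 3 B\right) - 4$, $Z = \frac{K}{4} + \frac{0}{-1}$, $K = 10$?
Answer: $0$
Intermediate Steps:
$Z = \frac{5}{2}$ ($Z = \frac{10}{4} + \frac{0}{-1} = 10 \cdot \frac{1}{4} + 0 \left(-1\right) = \frac{5}{2} + 0 = \frac{5}{2} \approx 2.5$)
$S{\left(P,B \right)} = -2 + 3 B + \frac{5 P}{2}$ ($S{\left(P,B \right)} = 2 - \left(4 - 3 B - \frac{5 P}{2}\right) = 2 + \left(-4 + 3 B + \frac{5 P}{2}\right) = -2 + 3 B + \frac{5 P}{2}$)
$\left(-25 + S{\left(18,\frac{1}{19 + 16} \right)}\right) 0 = \left(-25 + \left(-2 + \frac{3}{19 + 16} + \frac{5}{2} \cdot 18\right)\right) 0 = \left(-25 + \left(-2 + \frac{3}{35} + 45\right)\right) 0 = \left(-25 + \frac{1508}{35}\right) 0 = \frac{633}{35} \cdot 0 = 0$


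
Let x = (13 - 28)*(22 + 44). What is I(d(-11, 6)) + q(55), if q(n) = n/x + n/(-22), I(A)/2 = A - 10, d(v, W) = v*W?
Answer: -1391/9 ≈ -154.56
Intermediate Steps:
x = -990 (x = -15*66 = -990)
d(v, W) = W*v
I(A) = -20 + 2*A (I(A) = 2*(A - 10) = 2*(-10 + A) = -20 + 2*A)
q(n) = -23*n/495 (q(n) = n/(-990) + n/(-22) = n*(-1/990) + n*(-1/22) = -n/990 - n/22 = -23*n/495)
I(d(-11, 6)) + q(55) = (-20 + 2*(6*(-11))) - 23/495*55 = (-20 + 2*(-66)) - 23/9 = (-20 - 132) - 23/9 = -152 - 23/9 = -1391/9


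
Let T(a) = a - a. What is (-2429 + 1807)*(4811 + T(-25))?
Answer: -2992442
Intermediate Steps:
T(a) = 0
(-2429 + 1807)*(4811 + T(-25)) = (-2429 + 1807)*(4811 + 0) = -622*4811 = -2992442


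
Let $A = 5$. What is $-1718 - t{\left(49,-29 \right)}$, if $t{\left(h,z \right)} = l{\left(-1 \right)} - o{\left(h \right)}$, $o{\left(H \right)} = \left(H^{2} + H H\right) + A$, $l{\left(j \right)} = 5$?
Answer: $3084$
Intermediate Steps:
$o{\left(H \right)} = 5 + 2 H^{2}$ ($o{\left(H \right)} = \left(H^{2} + H H\right) + 5 = \left(H^{2} + H^{2}\right) + 5 = 2 H^{2} + 5 = 5 + 2 H^{2}$)
$t{\left(h,z \right)} = - 2 h^{2}$ ($t{\left(h,z \right)} = 5 - \left(5 + 2 h^{2}\right) = - 2 h^{2}$)
$-1718 - t{\left(49,-29 \right)} = -1718 - - 2 \cdot 49^{2} = -1718 - \left(-2\right) 2401 = -1718 - -4802 = -1718 + 4802 = 3084$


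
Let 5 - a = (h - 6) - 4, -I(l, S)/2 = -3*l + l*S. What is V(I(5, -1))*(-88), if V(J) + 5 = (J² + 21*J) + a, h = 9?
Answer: -214808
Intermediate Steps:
I(l, S) = 6*l - 2*S*l (I(l, S) = -2*(-3*l + l*S) = -2*(-3*l + S*l) = 6*l - 2*S*l)
a = 6 (a = 5 - ((9 - 6) - 4) = 5 - (3 - 4) = 5 - 1*(-1) = 5 + 1 = 6)
V(J) = 1 + J² + 21*J (V(J) = -5 + ((J² + 21*J) + 6) = -5 + (6 + J² + 21*J) = 1 + J² + 21*J)
V(I(5, -1))*(-88) = (1 + (2*5*(3 - 1*(-1)))² + 21*(2*5*(3 - 1*(-1))))*(-88) = (1 + (2*5*(3 + 1))² + 21*(2*5*(3 + 1)))*(-88) = (1 + (2*5*4)² + 21*(2*5*4))*(-88) = (1 + 40² + 21*40)*(-88) = (1 + 1600 + 840)*(-88) = 2441*(-88) = -214808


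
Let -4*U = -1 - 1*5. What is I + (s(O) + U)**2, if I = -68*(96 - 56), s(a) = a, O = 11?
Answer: -10255/4 ≈ -2563.8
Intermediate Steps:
U = 3/2 (U = -(-1 - 1*5)/4 = -(-1 - 5)/4 = -1/4*(-6) = 3/2 ≈ 1.5000)
I = -2720 (I = -68*40 = -2720)
I + (s(O) + U)**2 = -2720 + (11 + 3/2)**2 = -2720 + (25/2)**2 = -2720 + 625/4 = -10255/4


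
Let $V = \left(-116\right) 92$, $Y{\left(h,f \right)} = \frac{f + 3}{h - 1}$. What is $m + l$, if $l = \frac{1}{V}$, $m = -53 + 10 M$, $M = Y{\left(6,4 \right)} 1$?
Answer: $- \frac{416209}{10672} \approx -39.0$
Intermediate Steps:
$Y{\left(h,f \right)} = \frac{3 + f}{-1 + h}$
$M = \frac{7}{5}$ ($M = \frac{3 + 4}{-1 + 6} \cdot 1 = \frac{1}{5} \cdot 7 \cdot 1 = \frac{7}{5} \cdot 1 = \frac{7}{5} \approx 1.4$)
$V = -10672$
$m = -39$ ($m = -53 + 10 \cdot \frac{7}{5} = -53 + 14 = -39$)
$l = - \frac{1}{10672}$ ($l = \frac{1}{-10672} = - \frac{1}{10672} \approx -9.3703 \cdot 10^{-5}$)
$m + l = -39 - \frac{1}{10672} = - \frac{416209}{10672}$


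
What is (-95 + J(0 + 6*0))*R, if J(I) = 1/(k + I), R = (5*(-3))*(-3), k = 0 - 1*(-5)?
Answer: -4266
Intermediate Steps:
k = 5 (k = 0 + 5 = 5)
R = 45 (R = -15*(-3) = 45)
J(I) = 1/(5 + I)
(-95 + J(0 + 6*0))*R = (-95 + 1/(5 + (0 + 6*0)))*45 = (-95 + 1/(5 + (0 + 0)))*45 = (-95 + 1/(5 + 0))*45 = (-95 + 1/5)*45 = (-95 + ⅕)*45 = -474/5*45 = -4266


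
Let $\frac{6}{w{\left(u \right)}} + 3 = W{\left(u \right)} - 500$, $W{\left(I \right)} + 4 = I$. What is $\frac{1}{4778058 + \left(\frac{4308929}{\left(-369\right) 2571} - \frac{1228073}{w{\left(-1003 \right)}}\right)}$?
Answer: $\frac{948699}{297742627339408} \approx 3.1863 \cdot 10^{-9}$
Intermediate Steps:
$W{\left(I \right)} = -4 + I$
$w{\left(u \right)} = \frac{6}{-507 + u}$ ($w{\left(u \right)} = \frac{6}{-3 + \left(\left(-4 + u\right) - 500\right)} = \frac{6}{-3 + \left(-504 + u\right)} = \frac{6}{-507 + u}$)
$\frac{1}{4778058 + \left(\frac{4308929}{\left(-369\right) 2571} - \frac{1228073}{w{\left(-1003 \right)}}\right)} = \frac{1}{4778058 + \left(\frac{4308929}{\left(-369\right) 2571} - \frac{1228073}{6 \frac{1}{-507 - 1003}}\right)} = \frac{1}{4778058 + \left(\frac{4308929}{-948699} - \frac{1228073}{6 \frac{1}{-1510}}\right)} = \frac{1}{4778058 - \left(\frac{4308929}{948699} + \frac{1228073}{6 \left(- \frac{1}{1510}\right)}\right)} = \frac{1}{4778058 - \left(\frac{4308929}{948699} + \frac{1228073}{- \frac{3}{755}}\right)} = \frac{1}{4778058 - - \frac{293209688492866}{948699}} = \frac{1}{4778058 + \left(- \frac{4308929}{948699} + \frac{927195115}{3}\right)} = \frac{1}{4778058 + \frac{293209688492866}{948699}} = \frac{1}{\frac{297742627339408}{948699}} = \frac{948699}{297742627339408}$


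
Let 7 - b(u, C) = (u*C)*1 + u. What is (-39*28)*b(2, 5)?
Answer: 5460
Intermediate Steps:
b(u, C) = 7 - u - C*u (b(u, C) = 7 - ((u*C)*1 + u) = 7 - ((C*u)*1 + u) = 7 - (C*u + u) = 7 - (u + C*u) = 7 + (-u - C*u) = 7 - u - C*u)
(-39*28)*b(2, 5) = (-39*28)*(7 - 1*2 - 1*5*2) = -1092*(7 - 2 - 10) = -1092*(-5) = 5460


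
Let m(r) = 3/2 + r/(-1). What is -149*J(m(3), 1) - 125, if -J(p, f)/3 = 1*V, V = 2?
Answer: 769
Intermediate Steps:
m(r) = 3/2 - r (m(r) = 3*(½) + r*(-1) = 3/2 - r)
J(p, f) = -6 (J(p, f) = -3*2 = -6)
-149*J(m(3), 1) - 125 = -149*(-6) - 125 = 894 - 125 = 769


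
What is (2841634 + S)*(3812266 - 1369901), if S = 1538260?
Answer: 10697299809310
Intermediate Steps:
(2841634 + S)*(3812266 - 1369901) = (2841634 + 1538260)*(3812266 - 1369901) = 4379894*2442365 = 10697299809310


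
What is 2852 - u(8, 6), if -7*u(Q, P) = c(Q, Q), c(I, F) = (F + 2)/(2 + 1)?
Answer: 59902/21 ≈ 2852.5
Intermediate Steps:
c(I, F) = 2/3 + F/3 (c(I, F) = (2 + F)/3 = (2 + F)*(1/3) = 2/3 + F/3)
u(Q, P) = -2/21 - Q/21 (u(Q, P) = -(2/3 + Q/3)/7 = -2/21 - Q/21)
2852 - u(8, 6) = 2852 - (-2/21 - 1/21*8) = 2852 - (-2/21 - 8/21) = 2852 - 1*(-10/21) = 2852 + 10/21 = 59902/21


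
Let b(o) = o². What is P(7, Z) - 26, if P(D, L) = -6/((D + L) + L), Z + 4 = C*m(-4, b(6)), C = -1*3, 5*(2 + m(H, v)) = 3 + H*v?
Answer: -23456/901 ≈ -26.033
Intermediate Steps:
m(H, v) = -7/5 + H*v/5 (m(H, v) = -2 + (3 + H*v)/5 = -2 + (⅗ + H*v/5) = -7/5 + H*v/5)
C = -3
Z = 433/5 (Z = -4 - 3*(-7/5 + (⅕)*(-4)*6²) = -4 - 3*(-7/5 + (⅕)*(-4)*36) = -4 - 3*(-7/5 - 144/5) = -4 - 3*(-151/5) = -4 + 453/5 = 433/5 ≈ 86.600)
P(D, L) = -6/(D + 2*L)
P(7, Z) - 26 = -6/(7 + 2*(433/5)) - 26 = -6/(7 + 866/5) - 26 = -6/901/5 - 26 = -6*5/901 - 26 = -30/901 - 26 = -23456/901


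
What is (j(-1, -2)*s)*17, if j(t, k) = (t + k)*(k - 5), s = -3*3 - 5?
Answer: -4998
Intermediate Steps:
s = -14 (s = -9 - 5 = -14)
j(t, k) = (-5 + k)*(k + t) (j(t, k) = (k + t)*(-5 + k) = (-5 + k)*(k + t))
(j(-1, -2)*s)*17 = (((-2)² - 5*(-2) - 5*(-1) - 2*(-1))*(-14))*17 = ((4 + 10 + 5 + 2)*(-14))*17 = (21*(-14))*17 = -294*17 = -4998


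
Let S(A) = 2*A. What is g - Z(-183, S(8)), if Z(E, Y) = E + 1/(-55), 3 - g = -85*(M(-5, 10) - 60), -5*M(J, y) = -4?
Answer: -266529/55 ≈ -4846.0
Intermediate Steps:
M(J, y) = 4/5 (M(J, y) = -1/5*(-4) = 4/5)
g = -5029 (g = 3 - (-85)*(4/5 - 60) = 3 - (-85)*(-296)/5 = 3 - 1*5032 = 3 - 5032 = -5029)
Z(E, Y) = -1/55 + E (Z(E, Y) = E - 1/55 = -1/55 + E)
g - Z(-183, S(8)) = -5029 - (-1/55 - 183) = -5029 - 1*(-10066/55) = -5029 + 10066/55 = -266529/55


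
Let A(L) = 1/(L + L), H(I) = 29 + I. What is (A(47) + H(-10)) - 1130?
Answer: -104433/94 ≈ -1111.0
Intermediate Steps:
A(L) = 1/(2*L)
(A(47) + H(-10)) - 1130 = ((1/2)/47 + (29 - 10)) - 1130 = ((1/2)*(1/47) + 19) - 1130 = (1/94 + 19) - 1130 = 1787/94 - 1130 = -104433/94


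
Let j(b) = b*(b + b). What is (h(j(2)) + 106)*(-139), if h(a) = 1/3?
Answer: -44341/3 ≈ -14780.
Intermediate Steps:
j(b) = 2*b**2 (j(b) = b*(2*b) = 2*b**2)
h(a) = 1/3
(h(j(2)) + 106)*(-139) = (1/3 + 106)*(-139) = (319/3)*(-139) = -44341/3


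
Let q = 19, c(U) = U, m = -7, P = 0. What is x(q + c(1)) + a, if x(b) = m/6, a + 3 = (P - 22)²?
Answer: 2879/6 ≈ 479.83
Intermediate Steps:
a = 481 (a = -3 + (0 - 22)² = -3 + (-22)² = -3 + 484 = 481)
x(b) = -7/6
x(q + c(1)) + a = -7/6 + 481 = 2879/6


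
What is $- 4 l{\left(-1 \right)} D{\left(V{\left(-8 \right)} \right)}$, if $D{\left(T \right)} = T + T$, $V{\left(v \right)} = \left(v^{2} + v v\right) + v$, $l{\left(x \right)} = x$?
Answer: $960$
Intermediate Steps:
$V{\left(v \right)} = v + 2 v^{2}$ ($V{\left(v \right)} = \left(v^{2} + v^{2}\right) + v = 2 v^{2} + v = v + 2 v^{2}$)
$D{\left(T \right)} = 2 T$
$- 4 l{\left(-1 \right)} D{\left(V{\left(-8 \right)} \right)} = \left(-4\right) \left(-1\right) 2 \left(- 8 \left(1 + 2 \left(-8\right)\right)\right) = 4 \cdot 2 \left(- 8 \left(1 - 16\right)\right) = 4 \cdot 2 \left(\left(-8\right) \left(-15\right)\right) = 4 \cdot 2 \cdot 120 = 4 \cdot 240 = 960$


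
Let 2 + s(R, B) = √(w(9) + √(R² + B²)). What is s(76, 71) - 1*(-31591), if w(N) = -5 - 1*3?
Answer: 31589 + √(-8 + √10817) ≈ 31599.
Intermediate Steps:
w(N) = -8 (w(N) = -5 - 3 = -8)
s(R, B) = -2 + √(-8 + √(B² + R²)) (s(R, B) = -2 + √(-8 + √(R² + B²)) = -2 + √(-8 + √(B² + R²)))
s(76, 71) - 1*(-31591) = (-2 + √(-8 + √(71² + 76²))) - 1*(-31591) = (-2 + √(-8 + √(5041 + 5776))) + 31591 = (-2 + √(-8 + √10817)) + 31591 = 31589 + √(-8 + √10817)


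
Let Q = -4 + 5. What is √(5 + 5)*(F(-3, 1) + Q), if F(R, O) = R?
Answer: -2*√10 ≈ -6.3246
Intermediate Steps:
Q = 1
√(5 + 5)*(F(-3, 1) + Q) = √(5 + 5)*(-3 + 1) = √10*(-2) = -2*√10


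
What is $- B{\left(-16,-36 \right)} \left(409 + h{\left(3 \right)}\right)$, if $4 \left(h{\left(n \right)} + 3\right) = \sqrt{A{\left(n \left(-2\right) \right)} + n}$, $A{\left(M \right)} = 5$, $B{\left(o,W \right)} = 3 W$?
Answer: $43848 + 54 \sqrt{2} \approx 43924.0$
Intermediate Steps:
$h{\left(n \right)} = -3 + \frac{\sqrt{5 + n}}{4}$
$- B{\left(-16,-36 \right)} \left(409 + h{\left(3 \right)}\right) = - 3 \left(-36\right) \left(409 - \left(3 - \frac{\sqrt{5 + 3}}{4}\right)\right) = - \left(-108\right) \left(409 - \left(3 - \frac{\sqrt{8}}{4}\right)\right) = - \left(-108\right) \left(409 - \left(3 - \frac{2 \sqrt{2}}{4}\right)\right) = - \left(-108\right) \left(409 - \left(3 - \frac{\sqrt{2}}{2}\right)\right) = - \left(-108\right) \left(406 + \frac{\sqrt{2}}{2}\right) = - (-43848 - 54 \sqrt{2}) = 43848 + 54 \sqrt{2}$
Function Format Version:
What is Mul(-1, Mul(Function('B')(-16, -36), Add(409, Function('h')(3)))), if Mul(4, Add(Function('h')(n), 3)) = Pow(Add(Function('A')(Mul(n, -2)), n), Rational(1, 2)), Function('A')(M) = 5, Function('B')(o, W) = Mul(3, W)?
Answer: Add(43848, Mul(54, Pow(2, Rational(1, 2)))) ≈ 43924.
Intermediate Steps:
Function('h')(n) = Add(-3, Mul(Rational(1, 4), Pow(Add(5, n), Rational(1, 2))))
Mul(-1, Mul(Function('B')(-16, -36), Add(409, Function('h')(3)))) = Mul(-1, Mul(Mul(3, -36), Add(409, Add(-3, Mul(Rational(1, 4), Pow(Add(5, 3), Rational(1, 2))))))) = Mul(-1, Mul(-108, Add(409, Add(-3, Mul(Rational(1, 4), Pow(8, Rational(1, 2))))))) = Mul(-1, Mul(-108, Add(409, Add(-3, Mul(Rational(1, 4), Mul(2, Pow(2, Rational(1, 2)))))))) = Mul(-1, Mul(-108, Add(409, Add(-3, Mul(Rational(1, 2), Pow(2, Rational(1, 2))))))) = Mul(-1, Mul(-108, Add(406, Mul(Rational(1, 2), Pow(2, Rational(1, 2)))))) = Mul(-1, Add(-43848, Mul(-54, Pow(2, Rational(1, 2))))) = Add(43848, Mul(54, Pow(2, Rational(1, 2))))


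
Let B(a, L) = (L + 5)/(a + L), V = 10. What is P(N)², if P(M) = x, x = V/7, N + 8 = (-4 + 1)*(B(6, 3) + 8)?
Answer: 100/49 ≈ 2.0408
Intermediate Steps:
B(a, L) = (5 + L)/(L + a)
N = -104/3 (N = -8 + (-4 + 1)*((5 + 3)/(3 + 6) + 8) = -8 - 3*(8/9 + 8) = -8 - 3*80/9 = -8 - 80/3 = -104/3 ≈ -34.667)
x = 10/7 ≈ 1.4286
P(M) = 10/7
P(N)² = (10/7)² = 100/49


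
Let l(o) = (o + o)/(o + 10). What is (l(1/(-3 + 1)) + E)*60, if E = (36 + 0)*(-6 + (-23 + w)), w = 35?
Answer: 246120/19 ≈ 12954.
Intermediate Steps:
l(o) = 2*o/(10 + o) (l(o) = (2*o)/(10 + o) = 2*o/(10 + o))
E = 216 (E = (36 + 0)*(-6 + (-23 + 35)) = 36*(-6 + 12) = 36*6 = 216)
(l(1/(-3 + 1)) + E)*60 = (2/((-3 + 1)*(10 + 1/(-3 + 1))) + 216)*60 = (2/(-2*(10 + 1/(-2))) + 216)*60 = (2*(-½)/(10 - ½) + 216)*60 = (2*(-½)/(19/2) + 216)*60 = (2*(-½)*(2/19) + 216)*60 = (-2/19 + 216)*60 = (4102/19)*60 = 246120/19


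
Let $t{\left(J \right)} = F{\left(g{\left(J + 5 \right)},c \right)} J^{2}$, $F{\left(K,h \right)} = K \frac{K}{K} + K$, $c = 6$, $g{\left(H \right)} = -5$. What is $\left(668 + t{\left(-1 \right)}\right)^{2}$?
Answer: $432964$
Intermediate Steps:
$F{\left(K,h \right)} = 2 K$ ($F{\left(K,h \right)} = K 1 + K = K + K = 2 K$)
$t{\left(J \right)} = - 10 J^{2}$ ($t{\left(J \right)} = 2 \left(-5\right) J^{2} = - 10 J^{2}$)
$\left(668 + t{\left(-1 \right)}\right)^{2} = \left(668 - 10 \left(-1\right)^{2}\right)^{2} = \left(668 - 10\right)^{2} = 658^{2} = 432964$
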